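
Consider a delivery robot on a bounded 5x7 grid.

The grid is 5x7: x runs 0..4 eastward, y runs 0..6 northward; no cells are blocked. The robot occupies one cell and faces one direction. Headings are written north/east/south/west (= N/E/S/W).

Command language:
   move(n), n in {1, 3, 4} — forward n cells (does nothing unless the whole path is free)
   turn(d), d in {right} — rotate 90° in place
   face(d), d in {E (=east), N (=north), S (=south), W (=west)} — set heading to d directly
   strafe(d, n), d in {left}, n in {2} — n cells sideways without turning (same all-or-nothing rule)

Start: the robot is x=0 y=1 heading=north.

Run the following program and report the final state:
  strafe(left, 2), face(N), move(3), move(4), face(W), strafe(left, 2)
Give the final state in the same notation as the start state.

x=0 y=2 heading=west

initial: x=0 y=1 heading=north
1. strafe(left, 2) → x=0 y=1 heading=north
2. face(N) → x=0 y=1 heading=north
3. move(3) → x=0 y=4 heading=north
4. move(4) → x=0 y=4 heading=north
5. face(W) → x=0 y=4 heading=west
6. strafe(left, 2) → x=0 y=2 heading=west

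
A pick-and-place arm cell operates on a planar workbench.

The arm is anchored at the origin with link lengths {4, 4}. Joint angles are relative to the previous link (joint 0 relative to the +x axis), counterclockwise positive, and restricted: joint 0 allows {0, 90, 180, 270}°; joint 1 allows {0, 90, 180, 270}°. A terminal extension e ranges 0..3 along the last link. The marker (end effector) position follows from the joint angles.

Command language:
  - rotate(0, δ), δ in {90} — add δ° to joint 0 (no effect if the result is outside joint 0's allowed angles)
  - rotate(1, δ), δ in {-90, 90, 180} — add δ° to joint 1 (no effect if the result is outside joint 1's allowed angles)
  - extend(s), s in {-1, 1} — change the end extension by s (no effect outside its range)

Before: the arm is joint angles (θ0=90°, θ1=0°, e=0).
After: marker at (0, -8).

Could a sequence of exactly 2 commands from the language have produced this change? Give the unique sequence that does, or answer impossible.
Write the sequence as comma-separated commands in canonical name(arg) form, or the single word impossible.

rotate(0, 90), rotate(0, 90)

initial: joint angles (θ0=90°, θ1=0°, e=0)
step 1 (rotate(0, 90)): joint angles (θ0=180°, θ1=0°, e=0)
step 2 (rotate(0, 90)): joint angles (θ0=270°, θ1=0°, e=0)
all 36 alternatives checked — unique.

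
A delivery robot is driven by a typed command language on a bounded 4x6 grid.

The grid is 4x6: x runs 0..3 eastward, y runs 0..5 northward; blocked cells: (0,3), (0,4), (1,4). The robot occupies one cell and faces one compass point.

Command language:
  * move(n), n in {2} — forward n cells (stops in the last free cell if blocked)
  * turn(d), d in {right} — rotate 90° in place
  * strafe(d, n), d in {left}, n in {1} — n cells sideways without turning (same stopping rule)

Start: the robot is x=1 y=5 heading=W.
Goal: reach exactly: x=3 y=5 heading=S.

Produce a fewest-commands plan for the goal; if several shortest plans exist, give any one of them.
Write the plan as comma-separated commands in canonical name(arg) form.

turn(right), turn(right), move(2), turn(right)

from: x=1 y=5 heading=W
1. turn(right) → x=1 y=5 heading=N
2. turn(right) → x=1 y=5 heading=E
3. move(2) → x=3 y=5 heading=E
4. turn(right) → x=3 y=5 heading=S
shorter routes all fall short; 4 is best.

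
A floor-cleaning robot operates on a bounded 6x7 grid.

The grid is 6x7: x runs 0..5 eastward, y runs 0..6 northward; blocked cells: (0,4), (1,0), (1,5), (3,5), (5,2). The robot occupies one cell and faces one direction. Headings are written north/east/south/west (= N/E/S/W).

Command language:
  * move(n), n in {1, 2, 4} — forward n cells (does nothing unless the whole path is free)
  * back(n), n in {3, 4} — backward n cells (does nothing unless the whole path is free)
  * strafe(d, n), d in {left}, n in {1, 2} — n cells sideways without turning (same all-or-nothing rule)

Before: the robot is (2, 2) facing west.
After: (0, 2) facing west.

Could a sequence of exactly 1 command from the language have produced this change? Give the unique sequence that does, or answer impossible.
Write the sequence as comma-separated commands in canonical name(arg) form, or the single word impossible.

key: heading stays W — the single command does not turn
from: (2, 2) facing west
[1] after move(2): (0, 2) facing west
no rival 1-sequence matches.

move(2)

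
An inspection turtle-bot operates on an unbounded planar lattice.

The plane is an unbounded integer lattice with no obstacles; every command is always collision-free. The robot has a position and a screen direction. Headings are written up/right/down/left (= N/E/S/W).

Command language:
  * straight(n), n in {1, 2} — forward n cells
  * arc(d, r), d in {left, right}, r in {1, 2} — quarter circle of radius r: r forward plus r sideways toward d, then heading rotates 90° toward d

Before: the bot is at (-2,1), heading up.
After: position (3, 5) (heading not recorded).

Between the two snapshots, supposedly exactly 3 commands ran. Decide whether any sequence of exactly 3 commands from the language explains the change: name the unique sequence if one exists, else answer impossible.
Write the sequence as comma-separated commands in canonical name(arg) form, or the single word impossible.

key: running arc(left, 2) before arc(right, 2) would end elsewhere — order is forced
t0: at (-2,1), heading up
t=1 arc(right, 2) ⇒ at (0,3), heading right
t=2 straight(1) ⇒ at (1,3), heading right
t=3 arc(left, 2) ⇒ at (3,5), heading up
all 216 alternatives checked — unique.

arc(right, 2), straight(1), arc(left, 2)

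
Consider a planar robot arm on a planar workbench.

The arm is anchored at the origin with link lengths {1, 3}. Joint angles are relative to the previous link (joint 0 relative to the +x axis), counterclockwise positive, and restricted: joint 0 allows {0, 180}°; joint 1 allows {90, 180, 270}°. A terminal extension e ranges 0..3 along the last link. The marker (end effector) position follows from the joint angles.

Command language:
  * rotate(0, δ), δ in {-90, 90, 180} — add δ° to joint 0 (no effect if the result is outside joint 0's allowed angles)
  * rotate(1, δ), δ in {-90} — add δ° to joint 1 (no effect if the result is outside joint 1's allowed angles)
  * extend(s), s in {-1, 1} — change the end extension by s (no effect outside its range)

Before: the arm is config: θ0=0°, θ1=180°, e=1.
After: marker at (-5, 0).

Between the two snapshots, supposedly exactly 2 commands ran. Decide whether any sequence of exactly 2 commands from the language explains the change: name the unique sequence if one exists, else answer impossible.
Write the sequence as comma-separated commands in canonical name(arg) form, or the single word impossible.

begin: config: θ0=0°, θ1=180°, e=1
[1] after extend(1): config: θ0=0°, θ1=180°, e=2
[2] after extend(1): config: θ0=0°, θ1=180°, e=3
no other 2-command option fits: unique.

extend(1), extend(1)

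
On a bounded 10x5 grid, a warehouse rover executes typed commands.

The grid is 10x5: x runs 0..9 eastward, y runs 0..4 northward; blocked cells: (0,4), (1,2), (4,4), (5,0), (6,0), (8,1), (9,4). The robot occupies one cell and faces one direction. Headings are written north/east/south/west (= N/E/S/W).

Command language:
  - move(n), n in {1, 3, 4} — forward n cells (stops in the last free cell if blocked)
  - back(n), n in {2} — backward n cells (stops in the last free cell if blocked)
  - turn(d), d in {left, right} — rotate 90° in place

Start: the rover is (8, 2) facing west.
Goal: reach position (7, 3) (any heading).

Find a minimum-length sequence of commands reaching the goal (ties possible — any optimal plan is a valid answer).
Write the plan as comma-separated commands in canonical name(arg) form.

move(1), turn(right), move(1)

start: (8, 2) facing west
1. move(1) → (7, 2) facing west
2. turn(right) → (7, 2) facing north
3. move(1) → (7, 3) facing north
no 2-step plan works, so 3 is optimal.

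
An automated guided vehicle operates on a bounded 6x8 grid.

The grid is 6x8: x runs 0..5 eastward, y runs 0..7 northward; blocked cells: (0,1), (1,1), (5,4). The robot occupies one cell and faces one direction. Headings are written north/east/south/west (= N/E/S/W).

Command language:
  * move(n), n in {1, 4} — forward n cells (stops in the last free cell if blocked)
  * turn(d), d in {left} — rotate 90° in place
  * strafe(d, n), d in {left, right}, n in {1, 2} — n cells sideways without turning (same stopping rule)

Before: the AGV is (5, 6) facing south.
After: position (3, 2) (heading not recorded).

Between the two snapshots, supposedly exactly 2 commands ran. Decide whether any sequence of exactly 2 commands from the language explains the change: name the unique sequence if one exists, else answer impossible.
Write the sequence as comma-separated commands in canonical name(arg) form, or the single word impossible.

key: running move(4) before strafe(right, 2) would end elsewhere — order is forced
initial: (5, 6) facing south
[1] after strafe(right, 2): (3, 6) facing south
[2] after move(4): (3, 2) facing south
uniquely the one of 49 2-step routes that fits.

strafe(right, 2), move(4)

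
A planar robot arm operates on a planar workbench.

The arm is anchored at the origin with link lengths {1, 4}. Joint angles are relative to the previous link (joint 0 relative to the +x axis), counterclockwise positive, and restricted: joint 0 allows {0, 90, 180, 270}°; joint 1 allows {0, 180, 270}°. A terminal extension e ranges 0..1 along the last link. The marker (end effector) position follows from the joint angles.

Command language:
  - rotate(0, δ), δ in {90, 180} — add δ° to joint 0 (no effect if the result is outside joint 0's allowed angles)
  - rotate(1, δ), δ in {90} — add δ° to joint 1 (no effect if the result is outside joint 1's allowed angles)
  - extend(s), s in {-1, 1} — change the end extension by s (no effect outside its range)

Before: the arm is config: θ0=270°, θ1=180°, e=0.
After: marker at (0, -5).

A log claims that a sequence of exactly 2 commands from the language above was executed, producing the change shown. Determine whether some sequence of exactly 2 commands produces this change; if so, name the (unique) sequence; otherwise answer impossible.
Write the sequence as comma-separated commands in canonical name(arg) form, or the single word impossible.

rotate(1, 90), rotate(1, 90)

t0: config: θ0=270°, θ1=180°, e=0
1. rotate(1, 90) → config: θ0=270°, θ1=270°, e=0
2. rotate(1, 90) → config: θ0=270°, θ1=0°, e=0
uniquely the one of 25 2-step routes that fits.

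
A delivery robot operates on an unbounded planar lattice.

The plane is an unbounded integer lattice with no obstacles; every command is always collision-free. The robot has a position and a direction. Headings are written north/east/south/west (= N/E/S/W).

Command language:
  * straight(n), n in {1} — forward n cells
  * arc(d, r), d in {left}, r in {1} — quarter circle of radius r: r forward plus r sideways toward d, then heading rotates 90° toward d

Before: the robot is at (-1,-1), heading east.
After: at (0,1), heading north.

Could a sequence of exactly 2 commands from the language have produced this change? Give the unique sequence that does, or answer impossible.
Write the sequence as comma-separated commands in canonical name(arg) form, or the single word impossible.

key: cell and facing (now N) both changed — the 2 commands mix motion and turning
begin: at (-1,-1), heading east
t=1 arc(left, 1) ⇒ at (0,0), heading north
t=2 straight(1) ⇒ at (0,1), heading north
no other 2-command option fits: unique.

arc(left, 1), straight(1)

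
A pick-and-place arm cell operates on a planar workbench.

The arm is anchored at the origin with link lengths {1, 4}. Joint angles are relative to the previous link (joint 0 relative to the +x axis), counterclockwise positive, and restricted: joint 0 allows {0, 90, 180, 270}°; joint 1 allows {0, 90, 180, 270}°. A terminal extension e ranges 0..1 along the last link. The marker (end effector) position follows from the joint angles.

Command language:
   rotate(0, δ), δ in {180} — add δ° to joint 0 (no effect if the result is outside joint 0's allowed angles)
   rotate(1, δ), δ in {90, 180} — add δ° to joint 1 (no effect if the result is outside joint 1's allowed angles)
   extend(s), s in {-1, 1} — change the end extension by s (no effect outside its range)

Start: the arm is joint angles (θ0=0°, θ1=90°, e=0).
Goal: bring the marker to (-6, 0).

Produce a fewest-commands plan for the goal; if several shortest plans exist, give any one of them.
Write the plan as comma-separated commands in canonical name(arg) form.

rotate(1, 90), rotate(1, 180), extend(1), rotate(0, 180)

t0: joint angles (θ0=0°, θ1=90°, e=0)
t=1 rotate(1, 90) ⇒ joint angles (θ0=0°, θ1=180°, e=0)
t=2 rotate(1, 180) ⇒ joint angles (θ0=0°, θ1=0°, e=0)
t=3 extend(1) ⇒ joint angles (θ0=0°, θ1=0°, e=1)
t=4 rotate(0, 180) ⇒ joint angles (θ0=180°, θ1=0°, e=1)
no 3-step plan works, so 4 is optimal.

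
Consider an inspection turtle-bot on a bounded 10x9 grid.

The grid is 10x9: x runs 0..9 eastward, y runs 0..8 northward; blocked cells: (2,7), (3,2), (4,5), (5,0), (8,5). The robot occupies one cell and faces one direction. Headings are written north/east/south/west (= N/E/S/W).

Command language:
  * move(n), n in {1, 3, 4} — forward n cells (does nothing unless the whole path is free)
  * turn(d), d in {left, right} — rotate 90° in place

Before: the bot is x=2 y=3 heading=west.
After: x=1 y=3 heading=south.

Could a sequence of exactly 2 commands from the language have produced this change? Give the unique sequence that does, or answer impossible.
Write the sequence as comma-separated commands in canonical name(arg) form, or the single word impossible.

move(1), turn(left)

key: order matters: swapping move(1) and turn(left) lands elsewhere
initial: x=2 y=3 heading=west
1. move(1) → x=1 y=3 heading=west
2. turn(left) → x=1 y=3 heading=south
no other 2-command option fits: unique.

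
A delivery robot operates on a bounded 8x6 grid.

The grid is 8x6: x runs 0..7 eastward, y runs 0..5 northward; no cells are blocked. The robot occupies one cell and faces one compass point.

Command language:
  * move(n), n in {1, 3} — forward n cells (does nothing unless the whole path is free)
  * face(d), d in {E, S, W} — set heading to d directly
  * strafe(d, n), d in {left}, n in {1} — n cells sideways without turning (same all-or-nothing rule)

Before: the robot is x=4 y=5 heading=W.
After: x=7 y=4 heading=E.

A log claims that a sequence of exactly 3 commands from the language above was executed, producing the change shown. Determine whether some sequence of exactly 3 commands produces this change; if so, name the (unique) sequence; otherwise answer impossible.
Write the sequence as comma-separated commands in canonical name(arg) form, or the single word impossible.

key: position moved to (7,4) AND the heading swung to E — translation plus rotation needed
t0: x=4 y=5 heading=W
t=1 strafe(left, 1) ⇒ x=4 y=4 heading=W
t=2 face(E) ⇒ x=4 y=4 heading=E
t=3 move(3) ⇒ x=7 y=4 heading=E
no rival 3-sequence matches.

strafe(left, 1), face(E), move(3)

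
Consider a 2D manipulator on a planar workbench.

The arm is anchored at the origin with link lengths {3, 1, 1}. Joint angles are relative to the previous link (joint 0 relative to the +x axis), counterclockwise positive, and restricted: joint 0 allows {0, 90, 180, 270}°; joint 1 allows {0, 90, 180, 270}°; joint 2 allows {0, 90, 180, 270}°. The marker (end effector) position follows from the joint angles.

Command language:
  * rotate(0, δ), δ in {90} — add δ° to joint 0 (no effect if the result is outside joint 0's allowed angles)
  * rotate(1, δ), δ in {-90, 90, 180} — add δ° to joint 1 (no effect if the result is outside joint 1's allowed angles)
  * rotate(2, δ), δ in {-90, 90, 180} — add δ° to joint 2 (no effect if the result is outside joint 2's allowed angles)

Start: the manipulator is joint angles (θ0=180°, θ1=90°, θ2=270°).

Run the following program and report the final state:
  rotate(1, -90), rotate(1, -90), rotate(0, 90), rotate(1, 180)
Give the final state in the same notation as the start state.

from: joint angles (θ0=180°, θ1=90°, θ2=270°)
[1] after rotate(1, -90): joint angles (θ0=180°, θ1=0°, θ2=270°)
[2] after rotate(1, -90): joint angles (θ0=180°, θ1=270°, θ2=270°)
[3] after rotate(0, 90): joint angles (θ0=270°, θ1=270°, θ2=270°)
[4] after rotate(1, 180): joint angles (θ0=270°, θ1=90°, θ2=270°)

joint angles (θ0=270°, θ1=90°, θ2=270°)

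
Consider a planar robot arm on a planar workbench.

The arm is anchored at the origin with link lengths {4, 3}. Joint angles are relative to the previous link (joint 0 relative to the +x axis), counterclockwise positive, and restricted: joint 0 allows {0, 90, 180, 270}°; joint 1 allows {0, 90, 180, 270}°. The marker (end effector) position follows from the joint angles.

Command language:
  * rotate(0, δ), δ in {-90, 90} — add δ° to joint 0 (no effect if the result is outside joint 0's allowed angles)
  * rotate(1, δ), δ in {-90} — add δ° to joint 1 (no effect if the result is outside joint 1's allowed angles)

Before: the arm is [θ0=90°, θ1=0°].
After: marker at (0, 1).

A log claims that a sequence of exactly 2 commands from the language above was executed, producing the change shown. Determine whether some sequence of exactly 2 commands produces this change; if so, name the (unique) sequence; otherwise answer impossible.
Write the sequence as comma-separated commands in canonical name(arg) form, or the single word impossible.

initial: [θ0=90°, θ1=0°]
[1] after rotate(1, -90): [θ0=90°, θ1=270°]
[2] after rotate(1, -90): [θ0=90°, θ1=180°]
all 9 alternatives checked — unique.

rotate(1, -90), rotate(1, -90)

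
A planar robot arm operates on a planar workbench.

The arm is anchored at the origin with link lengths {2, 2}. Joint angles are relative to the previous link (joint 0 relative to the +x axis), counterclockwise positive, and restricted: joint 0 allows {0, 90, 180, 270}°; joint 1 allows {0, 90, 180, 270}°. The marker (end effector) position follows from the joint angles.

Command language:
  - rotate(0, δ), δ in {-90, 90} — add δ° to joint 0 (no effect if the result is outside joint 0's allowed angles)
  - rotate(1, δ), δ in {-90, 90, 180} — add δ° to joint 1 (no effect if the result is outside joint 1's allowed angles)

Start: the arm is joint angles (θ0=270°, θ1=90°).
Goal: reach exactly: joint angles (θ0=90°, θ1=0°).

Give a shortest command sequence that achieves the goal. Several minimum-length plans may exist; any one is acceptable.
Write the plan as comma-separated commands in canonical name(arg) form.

rotate(0, -90), rotate(0, -90), rotate(1, -90)

from: joint angles (θ0=270°, θ1=90°)
1. rotate(0, -90) → joint angles (θ0=180°, θ1=90°)
2. rotate(0, -90) → joint angles (θ0=90°, θ1=90°)
3. rotate(1, -90) → joint angles (θ0=90°, θ1=0°)
shorter routes all fall short; 3 is best.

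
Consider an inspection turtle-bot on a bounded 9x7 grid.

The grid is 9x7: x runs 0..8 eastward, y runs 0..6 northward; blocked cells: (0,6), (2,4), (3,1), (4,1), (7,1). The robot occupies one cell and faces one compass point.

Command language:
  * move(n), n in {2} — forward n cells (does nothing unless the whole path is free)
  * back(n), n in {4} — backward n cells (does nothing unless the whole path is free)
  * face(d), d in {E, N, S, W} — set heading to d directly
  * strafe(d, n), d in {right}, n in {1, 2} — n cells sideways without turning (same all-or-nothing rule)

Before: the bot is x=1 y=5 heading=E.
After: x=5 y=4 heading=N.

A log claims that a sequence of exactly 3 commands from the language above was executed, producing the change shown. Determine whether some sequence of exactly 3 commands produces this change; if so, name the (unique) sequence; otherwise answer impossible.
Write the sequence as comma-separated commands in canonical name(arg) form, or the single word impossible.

impossible

all 512 sequences checked — none match.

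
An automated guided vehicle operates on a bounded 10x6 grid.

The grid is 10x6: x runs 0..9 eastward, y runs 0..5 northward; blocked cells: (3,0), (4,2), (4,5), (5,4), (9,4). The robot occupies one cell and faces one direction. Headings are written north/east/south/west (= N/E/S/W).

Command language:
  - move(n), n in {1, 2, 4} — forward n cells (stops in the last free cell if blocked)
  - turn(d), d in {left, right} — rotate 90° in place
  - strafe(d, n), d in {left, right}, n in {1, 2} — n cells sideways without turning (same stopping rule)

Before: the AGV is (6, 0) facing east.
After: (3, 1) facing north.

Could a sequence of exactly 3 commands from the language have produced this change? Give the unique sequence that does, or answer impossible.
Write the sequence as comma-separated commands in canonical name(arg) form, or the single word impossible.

no 3-step route produces this change.

impossible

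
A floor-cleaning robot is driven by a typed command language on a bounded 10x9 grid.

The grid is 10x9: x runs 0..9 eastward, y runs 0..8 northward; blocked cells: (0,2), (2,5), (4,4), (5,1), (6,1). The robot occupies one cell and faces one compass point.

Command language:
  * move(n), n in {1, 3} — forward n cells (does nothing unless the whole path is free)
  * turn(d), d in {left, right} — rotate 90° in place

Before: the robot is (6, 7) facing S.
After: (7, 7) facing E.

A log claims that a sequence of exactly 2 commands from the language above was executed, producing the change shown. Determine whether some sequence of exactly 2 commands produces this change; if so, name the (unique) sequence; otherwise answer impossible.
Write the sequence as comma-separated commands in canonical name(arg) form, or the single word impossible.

key: position moved to (7,7) AND the heading swung to E — translation plus rotation needed
start: (6, 7) facing S
[1] after turn(left): (6, 7) facing E
[2] after move(1): (7, 7) facing E
uniquely the one of 16 2-step routes that fits.

turn(left), move(1)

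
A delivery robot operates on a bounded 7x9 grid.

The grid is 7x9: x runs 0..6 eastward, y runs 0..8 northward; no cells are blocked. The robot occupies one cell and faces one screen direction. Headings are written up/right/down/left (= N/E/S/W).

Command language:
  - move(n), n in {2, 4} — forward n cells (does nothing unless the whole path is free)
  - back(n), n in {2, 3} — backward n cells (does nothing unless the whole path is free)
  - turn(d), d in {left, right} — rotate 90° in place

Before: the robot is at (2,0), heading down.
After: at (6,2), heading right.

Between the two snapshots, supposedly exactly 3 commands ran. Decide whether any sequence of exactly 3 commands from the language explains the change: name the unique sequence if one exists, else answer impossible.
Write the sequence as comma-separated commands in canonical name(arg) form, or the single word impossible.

back(2), turn(left), move(4)

key: running move(4) before back(2) would end elsewhere — order is forced
start: at (2,0), heading down
[1] after back(2): at (2,2), heading down
[2] after turn(left): at (2,2), heading right
[3] after move(4): at (6,2), heading right
no rival 3-sequence matches.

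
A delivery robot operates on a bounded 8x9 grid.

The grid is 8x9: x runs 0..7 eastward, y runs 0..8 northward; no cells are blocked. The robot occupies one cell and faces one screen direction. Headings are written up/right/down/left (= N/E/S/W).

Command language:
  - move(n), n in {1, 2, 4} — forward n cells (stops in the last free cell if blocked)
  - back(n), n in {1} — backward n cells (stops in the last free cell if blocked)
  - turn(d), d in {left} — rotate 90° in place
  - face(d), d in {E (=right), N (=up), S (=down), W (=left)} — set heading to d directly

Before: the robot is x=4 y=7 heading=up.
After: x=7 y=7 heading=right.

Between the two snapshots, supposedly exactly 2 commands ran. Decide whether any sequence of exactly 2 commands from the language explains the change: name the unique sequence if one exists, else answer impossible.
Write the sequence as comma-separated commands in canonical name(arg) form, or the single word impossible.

key: position moved to (7,7) AND the heading swung to E — translation plus rotation needed
from: x=4 y=7 heading=up
step 1 (face(E)): x=4 y=7 heading=right
step 2 (move(4)): x=7 y=7 heading=right
all 81 alternatives checked — unique.

face(E), move(4)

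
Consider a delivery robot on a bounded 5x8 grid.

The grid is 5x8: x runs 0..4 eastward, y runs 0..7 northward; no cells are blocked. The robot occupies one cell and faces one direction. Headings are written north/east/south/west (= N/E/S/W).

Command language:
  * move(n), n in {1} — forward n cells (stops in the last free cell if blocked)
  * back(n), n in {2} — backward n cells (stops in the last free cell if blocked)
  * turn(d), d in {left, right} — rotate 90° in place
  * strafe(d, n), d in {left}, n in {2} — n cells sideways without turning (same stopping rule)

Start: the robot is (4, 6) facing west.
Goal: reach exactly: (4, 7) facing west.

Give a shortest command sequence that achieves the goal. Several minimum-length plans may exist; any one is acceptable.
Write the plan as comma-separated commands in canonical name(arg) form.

turn(right), move(1), turn(left)

start: (4, 6) facing west
step 1 (turn(right)): (4, 6) facing north
step 2 (move(1)): (4, 7) facing north
step 3 (turn(left)): (4, 7) facing west
no 2-step plan works, so 3 is optimal.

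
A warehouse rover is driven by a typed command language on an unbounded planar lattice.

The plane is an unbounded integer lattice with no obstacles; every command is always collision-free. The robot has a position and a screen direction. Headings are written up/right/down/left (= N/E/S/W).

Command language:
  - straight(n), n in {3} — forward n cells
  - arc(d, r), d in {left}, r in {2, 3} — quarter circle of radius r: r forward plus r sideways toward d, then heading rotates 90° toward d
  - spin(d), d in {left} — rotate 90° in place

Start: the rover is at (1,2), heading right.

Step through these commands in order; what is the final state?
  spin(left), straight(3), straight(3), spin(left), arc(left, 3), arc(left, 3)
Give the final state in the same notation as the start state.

from: at (1,2), heading right
[1] after spin(left): at (1,2), heading up
[2] after straight(3): at (1,5), heading up
[3] after straight(3): at (1,8), heading up
[4] after spin(left): at (1,8), heading left
[5] after arc(left, 3): at (-2,5), heading down
[6] after arc(left, 3): at (1,2), heading right

at (1,2), heading right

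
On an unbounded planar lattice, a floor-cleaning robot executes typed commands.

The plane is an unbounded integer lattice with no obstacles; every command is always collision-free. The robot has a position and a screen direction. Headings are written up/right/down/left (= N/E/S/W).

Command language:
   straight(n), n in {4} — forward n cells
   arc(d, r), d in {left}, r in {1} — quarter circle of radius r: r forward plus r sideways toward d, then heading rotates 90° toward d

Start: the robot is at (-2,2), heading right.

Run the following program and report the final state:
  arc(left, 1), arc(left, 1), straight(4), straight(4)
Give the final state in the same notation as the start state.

at (-10,4), heading left

from: at (-2,2), heading right
[1] after arc(left, 1): at (-1,3), heading up
[2] after arc(left, 1): at (-2,4), heading left
[3] after straight(4): at (-6,4), heading left
[4] after straight(4): at (-10,4), heading left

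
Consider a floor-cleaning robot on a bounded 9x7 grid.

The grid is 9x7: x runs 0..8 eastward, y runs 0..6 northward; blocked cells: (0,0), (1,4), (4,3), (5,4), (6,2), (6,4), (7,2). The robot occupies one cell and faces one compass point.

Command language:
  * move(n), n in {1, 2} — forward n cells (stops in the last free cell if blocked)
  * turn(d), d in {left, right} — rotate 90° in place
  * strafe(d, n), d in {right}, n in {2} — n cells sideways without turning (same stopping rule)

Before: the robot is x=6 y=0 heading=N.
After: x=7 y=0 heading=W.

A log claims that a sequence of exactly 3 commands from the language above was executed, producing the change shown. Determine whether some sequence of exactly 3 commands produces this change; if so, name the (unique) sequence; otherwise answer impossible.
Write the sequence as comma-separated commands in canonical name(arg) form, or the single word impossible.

key: cell and facing (now W) both changed — the 3 commands mix motion and turning
t0: x=6 y=0 heading=N
t=1 strafe(right, 2) ⇒ x=8 y=0 heading=N
t=2 turn(left) ⇒ x=8 y=0 heading=W
t=3 move(1) ⇒ x=7 y=0 heading=W
no rival 3-sequence matches.

strafe(right, 2), turn(left), move(1)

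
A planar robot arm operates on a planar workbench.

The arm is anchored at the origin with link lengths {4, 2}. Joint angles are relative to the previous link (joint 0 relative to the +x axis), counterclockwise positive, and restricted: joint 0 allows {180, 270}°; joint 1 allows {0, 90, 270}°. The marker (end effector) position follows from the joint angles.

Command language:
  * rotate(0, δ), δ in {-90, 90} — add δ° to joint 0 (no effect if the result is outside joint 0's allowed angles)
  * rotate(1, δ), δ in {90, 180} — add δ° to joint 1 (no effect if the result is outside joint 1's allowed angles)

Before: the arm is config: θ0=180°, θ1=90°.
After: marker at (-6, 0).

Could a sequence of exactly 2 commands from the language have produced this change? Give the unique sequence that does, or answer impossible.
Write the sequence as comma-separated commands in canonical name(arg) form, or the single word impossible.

key: order matters: swapping rotate(1, 180) and rotate(1, 90) lands elsewhere
t0: config: θ0=180°, θ1=90°
t=1 rotate(1, 180) ⇒ config: θ0=180°, θ1=270°
t=2 rotate(1, 90) ⇒ config: θ0=180°, θ1=0°
all 16 alternatives checked — unique.

rotate(1, 180), rotate(1, 90)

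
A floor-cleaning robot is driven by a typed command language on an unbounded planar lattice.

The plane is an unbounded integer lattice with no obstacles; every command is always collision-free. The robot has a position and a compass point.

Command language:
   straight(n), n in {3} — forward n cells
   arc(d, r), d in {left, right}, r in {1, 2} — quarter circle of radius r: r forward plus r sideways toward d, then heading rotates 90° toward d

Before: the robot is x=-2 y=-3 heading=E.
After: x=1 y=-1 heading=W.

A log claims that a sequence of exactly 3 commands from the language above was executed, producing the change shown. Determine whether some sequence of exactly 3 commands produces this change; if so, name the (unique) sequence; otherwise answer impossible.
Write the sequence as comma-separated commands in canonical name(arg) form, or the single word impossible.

key: running arc(left, 1) before straight(3) would end elsewhere — order is forced
initial: x=-2 y=-3 heading=E
step 1 (straight(3)): x=1 y=-3 heading=E
step 2 (arc(left, 1)): x=2 y=-2 heading=N
step 3 (arc(left, 1)): x=1 y=-1 heading=W
all 125 alternatives checked — unique.

straight(3), arc(left, 1), arc(left, 1)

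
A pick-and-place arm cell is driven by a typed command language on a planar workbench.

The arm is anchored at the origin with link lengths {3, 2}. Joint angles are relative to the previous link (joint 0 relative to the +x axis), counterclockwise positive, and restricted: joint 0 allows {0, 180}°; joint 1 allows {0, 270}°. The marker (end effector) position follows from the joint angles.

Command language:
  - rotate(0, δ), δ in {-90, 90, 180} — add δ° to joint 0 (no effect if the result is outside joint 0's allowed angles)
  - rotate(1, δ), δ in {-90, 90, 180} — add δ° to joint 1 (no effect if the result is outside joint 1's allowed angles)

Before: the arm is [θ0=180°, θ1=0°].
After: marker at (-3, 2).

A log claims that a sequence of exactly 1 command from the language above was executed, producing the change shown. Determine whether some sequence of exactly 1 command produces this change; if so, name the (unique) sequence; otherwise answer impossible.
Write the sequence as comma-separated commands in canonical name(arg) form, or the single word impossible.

rotate(1, -90)

t0: [θ0=180°, θ1=0°]
t=1 rotate(1, -90) ⇒ [θ0=180°, θ1=270°]
no other 1-command option fits: unique.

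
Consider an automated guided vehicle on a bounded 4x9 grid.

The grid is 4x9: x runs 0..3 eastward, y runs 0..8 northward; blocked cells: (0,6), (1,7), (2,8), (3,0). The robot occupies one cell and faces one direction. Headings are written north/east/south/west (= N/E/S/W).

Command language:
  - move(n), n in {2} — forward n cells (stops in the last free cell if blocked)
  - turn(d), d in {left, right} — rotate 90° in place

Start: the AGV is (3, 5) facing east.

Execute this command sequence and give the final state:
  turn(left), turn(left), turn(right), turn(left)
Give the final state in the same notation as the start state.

(3, 5) facing west

begin: (3, 5) facing east
step 1 (turn(left)): (3, 5) facing north
step 2 (turn(left)): (3, 5) facing west
step 3 (turn(right)): (3, 5) facing north
step 4 (turn(left)): (3, 5) facing west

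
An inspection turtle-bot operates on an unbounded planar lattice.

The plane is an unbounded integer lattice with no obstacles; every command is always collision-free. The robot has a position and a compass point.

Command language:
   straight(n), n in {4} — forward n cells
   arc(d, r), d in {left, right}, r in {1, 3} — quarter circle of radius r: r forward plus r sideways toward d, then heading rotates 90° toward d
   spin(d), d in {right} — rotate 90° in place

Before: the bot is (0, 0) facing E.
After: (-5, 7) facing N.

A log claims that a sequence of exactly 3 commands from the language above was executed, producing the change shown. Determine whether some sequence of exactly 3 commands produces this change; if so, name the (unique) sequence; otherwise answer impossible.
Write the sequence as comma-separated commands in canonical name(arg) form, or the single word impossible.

arc(left, 1), arc(left, 3), arc(right, 3)

key: position moved to (-5,7) AND the heading swung to N — translation plus rotation needed
t0: (0, 0) facing E
1. arc(left, 1) → (1, 1) facing N
2. arc(left, 3) → (-2, 4) facing W
3. arc(right, 3) → (-5, 7) facing N
no other 3-command option fits: unique.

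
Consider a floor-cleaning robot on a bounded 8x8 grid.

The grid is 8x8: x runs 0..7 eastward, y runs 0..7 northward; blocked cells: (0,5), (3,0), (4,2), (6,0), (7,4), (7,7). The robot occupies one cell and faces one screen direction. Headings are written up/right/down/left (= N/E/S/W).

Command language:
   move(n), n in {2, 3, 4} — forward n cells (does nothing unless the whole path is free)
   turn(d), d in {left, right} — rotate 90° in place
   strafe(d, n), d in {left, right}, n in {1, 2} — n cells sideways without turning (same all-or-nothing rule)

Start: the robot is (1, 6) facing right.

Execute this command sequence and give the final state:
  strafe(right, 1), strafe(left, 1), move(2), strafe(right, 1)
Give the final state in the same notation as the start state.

(3, 5) facing right

t0: (1, 6) facing right
t=1 strafe(right, 1) ⇒ (1, 5) facing right
t=2 strafe(left, 1) ⇒ (1, 6) facing right
t=3 move(2) ⇒ (3, 6) facing right
t=4 strafe(right, 1) ⇒ (3, 5) facing right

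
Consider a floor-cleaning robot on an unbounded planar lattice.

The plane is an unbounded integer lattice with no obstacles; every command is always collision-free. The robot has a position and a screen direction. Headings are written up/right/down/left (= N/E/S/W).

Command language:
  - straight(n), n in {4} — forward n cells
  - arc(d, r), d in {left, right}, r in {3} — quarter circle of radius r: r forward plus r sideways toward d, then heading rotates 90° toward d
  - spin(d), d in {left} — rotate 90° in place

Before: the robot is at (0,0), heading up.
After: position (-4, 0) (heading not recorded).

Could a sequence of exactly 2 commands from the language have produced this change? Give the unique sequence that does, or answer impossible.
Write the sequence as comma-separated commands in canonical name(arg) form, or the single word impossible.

spin(left), straight(4)

key: running straight(4) before spin(left) would end elsewhere — order is forced
start: at (0,0), heading up
1. spin(left) → at (0,0), heading left
2. straight(4) → at (-4,0), heading left
no other 2-command option fits: unique.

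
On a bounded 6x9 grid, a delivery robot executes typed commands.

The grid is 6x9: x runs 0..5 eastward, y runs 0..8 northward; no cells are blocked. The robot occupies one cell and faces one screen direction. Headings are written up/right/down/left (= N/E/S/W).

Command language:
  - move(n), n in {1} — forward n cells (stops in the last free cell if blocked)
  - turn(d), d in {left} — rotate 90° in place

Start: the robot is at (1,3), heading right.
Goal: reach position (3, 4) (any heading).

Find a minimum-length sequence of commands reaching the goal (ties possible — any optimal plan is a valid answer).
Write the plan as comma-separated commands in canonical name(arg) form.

initial: at (1,3), heading right
[1] after move(1): at (2,3), heading right
[2] after move(1): at (3,3), heading right
[3] after turn(left): at (3,3), heading up
[4] after move(1): at (3,4), heading up
nothing shorter than 4 reaches the goal.

move(1), move(1), turn(left), move(1)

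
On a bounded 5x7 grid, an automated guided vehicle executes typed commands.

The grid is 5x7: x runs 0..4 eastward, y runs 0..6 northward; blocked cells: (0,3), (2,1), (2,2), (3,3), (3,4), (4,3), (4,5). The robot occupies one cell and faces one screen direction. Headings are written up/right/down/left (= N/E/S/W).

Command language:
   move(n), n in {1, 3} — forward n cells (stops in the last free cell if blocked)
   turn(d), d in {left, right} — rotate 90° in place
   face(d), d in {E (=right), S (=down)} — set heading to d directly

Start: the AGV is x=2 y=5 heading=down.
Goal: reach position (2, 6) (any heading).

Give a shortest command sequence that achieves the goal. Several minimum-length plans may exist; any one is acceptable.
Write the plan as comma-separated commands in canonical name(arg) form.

t0: x=2 y=5 heading=down
t=1 face(E) ⇒ x=2 y=5 heading=right
t=2 turn(left) ⇒ x=2 y=5 heading=up
t=3 move(3) ⇒ x=2 y=6 heading=up
nothing shorter than 3 reaches the goal.

face(E), turn(left), move(3)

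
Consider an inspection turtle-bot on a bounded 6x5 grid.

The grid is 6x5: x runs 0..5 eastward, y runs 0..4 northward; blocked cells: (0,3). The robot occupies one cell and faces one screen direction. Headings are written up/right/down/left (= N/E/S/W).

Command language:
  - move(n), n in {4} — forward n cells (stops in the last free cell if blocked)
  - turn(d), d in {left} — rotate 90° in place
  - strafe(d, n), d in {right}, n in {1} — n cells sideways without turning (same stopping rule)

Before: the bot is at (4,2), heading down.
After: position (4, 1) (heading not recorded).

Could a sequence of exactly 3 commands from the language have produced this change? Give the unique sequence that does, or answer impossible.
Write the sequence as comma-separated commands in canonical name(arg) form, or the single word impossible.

start: at (4,2), heading down
step 1 (turn(left)): at (4,2), heading right
step 2 (strafe(right, 1)): at (4,1), heading right
step 3 (turn(left)): at (4,1), heading up
no other 3-command option fits: unique.

turn(left), strafe(right, 1), turn(left)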